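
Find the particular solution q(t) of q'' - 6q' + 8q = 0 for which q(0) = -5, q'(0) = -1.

q = -19*exp(2*t)/2 + 9*exp(4*t)/2

Characteristic equation r² - 6r + 8 = 0 factors as (r - 2)(r - 4) = 0, so r = 2, 4.
Hence q_h = C1*exp(2*t) + C2*exp(4*t).
Apply the initial conditions: q(0) = C1 + C2 = -5 and q'(0) = 2*C1 + 4*C2 = -1. Solving gives C1 = -19/2, C2 = 9/2.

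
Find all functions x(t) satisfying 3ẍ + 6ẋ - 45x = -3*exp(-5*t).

x = C1*exp(3*t) + C2*exp(-5*t) + t*exp(-5*t)/8

Divide through by 3: x'' + 2x' - 15x = -exp(-5*t).
Characteristic equation r² + 2r - 15 = 0 factors as (r - 3)(r + 5) = 0, so r = 3, -5.
Hence x_h = C1*exp(3*t) + C2*exp(-5*t).
Since exp(-5*t) solves the homogeneous equation (r = -5 is a root of multiplicity 1), multiply the trial by t. Try x_p = A*t*exp(-5*t). Substituting into the equation and dividing by exp(-5*t) gives A = 1/8, so x_p = t*exp(-5*t)/8.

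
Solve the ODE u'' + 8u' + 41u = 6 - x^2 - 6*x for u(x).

u = 12008/68921 - 230*x/1681 - x**2/41 + C1*cos(5*x)*exp(-4*x) + C2*exp(-4*x)*sin(5*x)

Characteristic equation r² + 8r + 41 = 0 has discriminant (8)² - 4·(41) = -100 < 0, so r = -4 ± 5i.
Hence u_h = C1*cos(5*x)*exp(-4*x) + C2*exp(-4*x)*sin(5*x).
For the particular solution try u_p = A0 + A1*x + A2*x^2. Substituting and matching coefficients of each power of x gives A0 = 12008/68921, A1 = -230/1681, A2 = -1/41, so u_p = 12008/68921 - 230*x/1681 - x^2/41.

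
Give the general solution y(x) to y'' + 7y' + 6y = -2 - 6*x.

y = 5/6 - x + C1*exp(-x) + C2*exp(-6*x)

Characteristic equation r² + 7r + 6 = 0 factors as (r + 1)(r + 6) = 0, so r = -1, -6.
Hence y_h = C1*exp(-x) + C2*exp(-6*x).
For the particular solution try y_p = A0 + A1*x. Substituting and matching coefficients of each power of x gives A0 = 5/6, A1 = -1, so y_p = 5/6 - x.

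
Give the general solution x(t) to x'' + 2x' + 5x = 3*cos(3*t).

x = -3*cos(3*t)/13 + 9*sin(3*t)/26 + C1*cos(2*t)*exp(-t) + C2*exp(-t)*sin(2*t)

Characteristic equation r² + 2r + 5 = 0 has discriminant (2)² - 4·(5) = -16 < 0, so r = -1 ± 2i.
Hence x_h = C1*cos(2*t)*exp(-t) + C2*exp(-t)*sin(2*t).
Try x_p = A*cos(3*t) + B*sin(3*t). Substituting and equating the coefficients of cos(3t) and sin(3t) gives A = -3/13, B = 9/26, so x_p = -3*cos(3*t)/13 + 9*sin(3*t)/26.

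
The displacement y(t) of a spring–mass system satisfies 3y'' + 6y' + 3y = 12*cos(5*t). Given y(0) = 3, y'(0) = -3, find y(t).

y = -24*cos(5*t)/169 + 10*sin(5*t)/169 + 531*exp(-t)/169 - 2*t*exp(-t)/13

Divide through by 3: y'' + 2y' + y = 4*cos(5*t).
Characteristic equation r² + 2r + 1 = 0 has discriminant (2)² - 4·(1) = 0, so r = -1 is a repeated root.
Hence y_h = (C1 + C2*t)*exp(-t).
Try y_p = A*cos(5*t) + B*sin(5*t). Substituting and equating the coefficients of cos(5t) and sin(5t) gives A = -24/169, B = 10/169, so y_p = -24*cos(5*t)/169 + 10*sin(5*t)/169.
General solution: y = -24*cos(5*t)/169 + 10*sin(5*t)/169 + C1*exp(-t) + C2*t*exp(-t).
Apply the initial conditions: y(0) = -24/169 + C1 = 3 and y'(0) = 50/169 + C2 - C1 = -3. Solving gives C1 = 531/169, C2 = -2/13.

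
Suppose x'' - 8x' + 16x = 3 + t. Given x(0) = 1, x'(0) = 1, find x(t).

x = 7/32 + t/16 + 25*exp(4*t)/32 - 35*t*exp(4*t)/16

Characteristic equation r² - 8r + 16 = 0 has discriminant (-8)² - 4·(16) = 0, so r = 4 is a repeated root.
Hence x_h = (C1 + C2*t)*exp(4*t).
For the particular solution try x_p = A0 + A1*t. Substituting and matching coefficients of each power of t gives A0 = 7/32, A1 = 1/16, so x_p = 7/32 + t/16.
General solution: x = 7/32 + t/16 + C1*exp(4*t) + C2*t*exp(4*t).
Apply the initial conditions: x(0) = 7/32 + C1 = 1 and x'(0) = 1/16 + C2 + 4*C1 = 1. Solving gives C1 = 25/32, C2 = -35/16.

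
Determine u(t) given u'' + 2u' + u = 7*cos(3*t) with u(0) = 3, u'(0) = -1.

Characteristic equation r² + 2r + 1 = 0 has discriminant (2)² - 4·(1) = 0, so r = -1 is a repeated root.
Hence u_h = (C1 + C2*t)*exp(-t).
Try u_p = A*cos(3*t) + B*sin(3*t). Substituting and equating the coefficients of cos(3t) and sin(3t) gives A = -14/25, B = 21/50, so u_p = -14*cos(3*t)/25 + 21*sin(3*t)/50.
General solution: u = -14*cos(3*t)/25 + 21*sin(3*t)/50 + C1*exp(-t) + C2*t*exp(-t).
Apply the initial conditions: u(0) = -14/25 + C1 = 3 and u'(0) = 63/50 + C2 - C1 = -1. Solving gives C1 = 89/25, C2 = 13/10.

u = -14*cos(3*t)/25 + 21*sin(3*t)/50 + 89*exp(-t)/25 + 13*t*exp(-t)/10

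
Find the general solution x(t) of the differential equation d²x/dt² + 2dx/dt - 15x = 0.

x = C1*exp(3*t) + C2*exp(-5*t)

Characteristic equation r² + 2r - 15 = 0 factors as (r - 3)(r + 5) = 0, so r = 3, -5.
Hence x_h = C1*exp(3*t) + C2*exp(-5*t).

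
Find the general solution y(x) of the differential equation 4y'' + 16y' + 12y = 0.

y = C1*exp(-x) + C2*exp(-3*x)

Divide through by 4: y'' + 4y' + 3y = 0.
Characteristic equation r² + 4r + 3 = 0 factors as (r + 1)(r + 3) = 0, so r = -1, -3.
Hence y_h = C1*exp(-x) + C2*exp(-3*x).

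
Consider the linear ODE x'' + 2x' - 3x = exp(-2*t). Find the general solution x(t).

Characteristic equation r² + 2r - 3 = 0 factors as (r - 1)(r + 3) = 0, so r = 1, -3.
Hence x_h = C1*exp(t) + C2*exp(-3*t).
Try x_p = A*exp(-2*t). Substituting into the equation and dividing by exp(-2*t) gives A = -1/3, so x_p = -exp(-2*t)/3.

x = -exp(-2*t)/3 + C1*exp(t) + C2*exp(-3*t)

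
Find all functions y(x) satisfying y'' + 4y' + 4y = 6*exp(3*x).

Characteristic equation r² + 4r + 4 = 0 has discriminant (4)² - 4·(4) = 0, so r = -2 is a repeated root.
Hence y_h = (C1 + C2*x)*exp(-2*x).
Try y_p = A*exp(3*x). Substituting into the equation and dividing by exp(3*x) gives A = 6/25, so y_p = 6*exp(3*x)/25.

y = 6*exp(3*x)/25 + C1*exp(-2*x) + C2*x*exp(-2*x)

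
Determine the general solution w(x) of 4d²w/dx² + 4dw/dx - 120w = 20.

w = -1/6 + C1*exp(5*x) + C2*exp(-6*x)

Divide through by 4: w'' + w' - 30w = 5.
Characteristic equation r² + r - 30 = 0 factors as (r - 5)(r + 6) = 0, so r = 5, -6.
Hence w_h = C1*exp(5*x) + C2*exp(-6*x).
For the particular solution try w_p = A0. Substituting and matching coefficients of each power of x gives A0 = -1/6, so w_p = -1/6.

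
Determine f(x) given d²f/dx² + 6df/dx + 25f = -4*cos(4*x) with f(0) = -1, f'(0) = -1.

Characteristic equation r² + 6r + 25 = 0 has discriminant (6)² - 4·(25) = -64 < 0, so r = -3 ± 4i.
Hence f_h = C1*cos(4*x)*exp(-3*x) + C2*exp(-3*x)*sin(4*x).
Try f_p = A*cos(4*x) + B*sin(4*x). Substituting and equating the coefficients of cos(4x) and sin(4x) gives A = -4/73, B = -32/219, so f_p = -32*sin(4*x)/219 - 4*cos(4*x)/73.
General solution: f = -32*sin(4*x)/219 - 4*cos(4*x)/73 + C1*cos(4*x)*exp(-3*x) + C2*exp(-3*x)*sin(4*x).
Apply the initial conditions: f(0) = -4/73 + C1 = -1 and f'(0) = -128/219 - 3*C1 + 4*C2 = -1. Solving gives C1 = -69/73, C2 = -178/219.

f = -32*sin(4*x)/219 - 4*cos(4*x)/73 - 178*exp(-3*x)*sin(4*x)/219 - 69*cos(4*x)*exp(-3*x)/73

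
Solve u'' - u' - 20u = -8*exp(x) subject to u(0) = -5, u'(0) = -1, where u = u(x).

u = -128*exp(-4*x)/45 - 23*exp(5*x)/9 + 2*exp(x)/5

Characteristic equation r² - r - 20 = 0 factors as (r + 4)(r - 5) = 0, so r = -4, 5.
Hence u_h = C1*exp(-4*x) + C2*exp(5*x).
Try u_p = A*exp(x). Substituting into the equation and dividing by exp(x) gives A = 2/5, so u_p = 2*exp(x)/5.
General solution: u = 2*exp(x)/5 + C1*exp(-4*x) + C2*exp(5*x).
Apply the initial conditions: u(0) = 2/5 + C1 + C2 = -5 and u'(0) = 2/5 - 4*C1 + 5*C2 = -1. Solving gives C1 = -128/45, C2 = -23/9.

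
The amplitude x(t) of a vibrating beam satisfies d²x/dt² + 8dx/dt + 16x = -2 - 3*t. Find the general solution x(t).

x = -1/32 - 3*t/16 + C1*exp(-4*t) + C2*t*exp(-4*t)

Characteristic equation r² + 8r + 16 = 0 has discriminant (8)² - 4·(16) = 0, so r = -4 is a repeated root.
Hence x_h = (C1 + C2*t)*exp(-4*t).
For the particular solution try x_p = A0 + A1*t. Substituting and matching coefficients of each power of t gives A0 = -1/32, A1 = -3/16, so x_p = -1/32 - 3*t/16.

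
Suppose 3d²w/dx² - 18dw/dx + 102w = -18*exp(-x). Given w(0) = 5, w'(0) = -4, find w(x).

Divide through by 3: w'' - 6w' + 34w = -6*exp(-x).
Characteristic equation r² - 6r + 34 = 0 has discriminant (-6)² - 4·(34) = -100 < 0, so r = 3 ± 5i.
Hence w_h = C1*cos(5*x)*exp(3*x) + C2*exp(3*x)*sin(5*x).
Try w_p = A*exp(-x). Substituting into the equation and dividing by exp(-x) gives A = -6/41, so w_p = -6*exp(-x)/41.
General solution: w = -6*exp(-x)/41 + C1*cos(5*x)*exp(3*x) + C2*exp(3*x)*sin(5*x).
Apply the initial conditions: w(0) = -6/41 + C1 = 5 and w'(0) = 6/41 + 3*C1 + 5*C2 = -4. Solving gives C1 = 211/41, C2 = -803/205.

w = -6*exp(-x)/41 - 803*exp(3*x)*sin(5*x)/205 + 211*cos(5*x)*exp(3*x)/41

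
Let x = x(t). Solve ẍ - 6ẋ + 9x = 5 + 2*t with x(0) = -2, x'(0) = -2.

Characteristic equation r² - 6r + 9 = 0 has discriminant (-6)² - 4·(9) = 0, so r = 3 is a repeated root.
Hence x_h = (C1 + C2*t)*exp(3*t).
For the particular solution try x_p = A0 + A1*t. Substituting and matching coefficients of each power of t gives A0 = 19/27, A1 = 2/9, so x_p = 19/27 + 2*t/9.
General solution: x = 19/27 + 2*t/9 + C1*exp(3*t) + C2*t*exp(3*t).
Apply the initial conditions: x(0) = 19/27 + C1 = -2 and x'(0) = 2/9 + C2 + 3*C1 = -2. Solving gives C1 = -73/27, C2 = 53/9.

x = 19/27 - 73*exp(3*t)/27 + 2*t/9 + 53*t*exp(3*t)/9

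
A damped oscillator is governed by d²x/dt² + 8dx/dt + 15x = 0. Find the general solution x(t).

x = C1*exp(-3*t) + C2*exp(-5*t)

Characteristic equation r² + 8r + 15 = 0 factors as (r + 3)(r + 5) = 0, so r = -3, -5.
Hence x_h = C1*exp(-3*t) + C2*exp(-5*t).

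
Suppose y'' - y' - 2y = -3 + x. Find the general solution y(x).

y = 7/4 - x/2 + C1*exp(2*x) + C2*exp(-x)

Characteristic equation r² - r - 2 = 0 factors as (r - 2)(r + 1) = 0, so r = 2, -1.
Hence y_h = C1*exp(2*x) + C2*exp(-x).
For the particular solution try y_p = A0 + A1*x. Substituting and matching coefficients of each power of x gives A0 = 7/4, A1 = -1/2, so y_p = 7/4 - x/2.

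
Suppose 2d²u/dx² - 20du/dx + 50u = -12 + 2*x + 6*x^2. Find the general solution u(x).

Divide through by 2: u'' - 10u' + 25u = -6 + x + 3*x^2.
Characteristic equation r² - 10r + 25 = 0 has discriminant (-10)² - 4·(25) = 0, so r = 5 is a repeated root.
Hence u_h = (C1 + C2*x)*exp(5*x).
For the particular solution try u_p = A0 + A1*x + A2*x^2. Substituting and matching coefficients of each power of x gives A0 = -122/625, A1 = 17/125, A2 = 3/25, so u_p = -122/625 + 3*x^2/25 + 17*x/125.

u = -122/625 + 3*x**2/25 + 17*x/125 + C1*exp(5*x) + C2*x*exp(5*x)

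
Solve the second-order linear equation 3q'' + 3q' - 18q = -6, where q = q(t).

Divide through by 3: q'' + q' - 6q = -2.
Characteristic equation r² + r - 6 = 0 factors as (r + 3)(r - 2) = 0, so r = -3, 2.
Hence q_h = C1*exp(-3*t) + C2*exp(2*t).
For the particular solution try q_p = A0. Substituting and matching coefficients of each power of t gives A0 = 1/3, so q_p = 1/3.

q = 1/3 + C1*exp(-3*t) + C2*exp(2*t)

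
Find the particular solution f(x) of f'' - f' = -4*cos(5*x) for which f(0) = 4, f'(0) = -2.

Characteristic equation r² - r = 0 factors as (r - 1)r = 0, so r = 1, 0.
Hence f_h = C1*exp(x) + C2.
Try f_p = A*cos(5*x) + B*sin(5*x). Substituting and equating the coefficients of cos(5x) and sin(5x) gives A = 2/13, B = 2/65, so f_p = 2*cos(5*x)/13 + 2*sin(5*x)/65.
General solution: f = C2 + 2*cos(5*x)/13 + 2*sin(5*x)/65 + C1*exp(x).
Apply the initial conditions: f(0) = 2/13 + C1 + C2 = 4 and f'(0) = 2/13 + C1 = -2. Solving gives C1 = -28/13, C2 = 6.

f = 6 - 28*exp(x)/13 + 2*cos(5*x)/13 + 2*sin(5*x)/65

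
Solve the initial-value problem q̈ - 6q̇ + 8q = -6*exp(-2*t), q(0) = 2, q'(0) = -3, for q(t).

Characteristic equation r² - 6r + 8 = 0 factors as (r - 2)(r - 4) = 0, so r = 2, 4.
Hence q_h = C1*exp(2*t) + C2*exp(4*t).
Try q_p = A*exp(-2*t). Substituting into the equation and dividing by exp(-2*t) gives A = -1/4, so q_p = -exp(-2*t)/4.
General solution: q = -exp(-2*t)/4 + C1*exp(2*t) + C2*exp(4*t).
Apply the initial conditions: q(0) = -1/4 + C1 + C2 = 2 and q'(0) = 1/2 + 2*C1 + 4*C2 = -3. Solving gives C1 = 25/4, C2 = -4.

q = -4*exp(4*t) - exp(-2*t)/4 + 25*exp(2*t)/4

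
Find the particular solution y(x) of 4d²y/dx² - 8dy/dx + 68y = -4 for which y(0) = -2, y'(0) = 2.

y = -1/17 - 33*cos(4*x)*exp(x)/17 + 67*exp(x)*sin(4*x)/68

Divide through by 4: y'' - 2y' + 17y = -1.
Characteristic equation r² - 2r + 17 = 0 has discriminant (-2)² - 4·(17) = -64 < 0, so r = 1 ± 4i.
Hence y_h = C1*cos(4*x)*exp(x) + C2*exp(x)*sin(4*x).
For the particular solution try y_p = A0. Substituting and matching coefficients of each power of x gives A0 = -1/17, so y_p = -1/17.
General solution: y = -1/17 + C1*cos(4*x)*exp(x) + C2*exp(x)*sin(4*x).
Apply the initial conditions: y(0) = -1/17 + C1 = -2 and y'(0) = C1 + 4*C2 = 2. Solving gives C1 = -33/17, C2 = 67/68.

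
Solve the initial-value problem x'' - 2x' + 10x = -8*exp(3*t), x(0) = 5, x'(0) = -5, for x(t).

x = -8*exp(3*t)/13 - 38*exp(t)*sin(3*t)/13 + 73*cos(3*t)*exp(t)/13

Characteristic equation r² - 2r + 10 = 0 has discriminant (-2)² - 4·(10) = -36 < 0, so r = 1 ± 3i.
Hence x_h = C1*cos(3*t)*exp(t) + C2*exp(t)*sin(3*t).
Try x_p = A*exp(3*t). Substituting into the equation and dividing by exp(3*t) gives A = -8/13, so x_p = -8*exp(3*t)/13.
General solution: x = -8*exp(3*t)/13 + C1*cos(3*t)*exp(t) + C2*exp(t)*sin(3*t).
Apply the initial conditions: x(0) = -8/13 + C1 = 5 and x'(0) = -24/13 + C1 + 3*C2 = -5. Solving gives C1 = 73/13, C2 = -38/13.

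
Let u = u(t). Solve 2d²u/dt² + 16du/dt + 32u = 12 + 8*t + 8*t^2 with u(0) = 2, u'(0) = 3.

u = 11/32 + t**2/4 + 53*exp(-4*t)/32 + 77*t*exp(-4*t)/8

Divide through by 2: u'' + 8u' + 16u = 6 + 4*t + 4*t^2.
Characteristic equation r² + 8r + 16 = 0 has discriminant (8)² - 4·(16) = 0, so r = -4 is a repeated root.
Hence u_h = (C1 + C2*t)*exp(-4*t).
For the particular solution try u_p = A0 + A1*t + A2*t^2. Substituting and matching coefficients of each power of t gives A0 = 11/32, A1 = 0, A2 = 1/4, so u_p = 11/32 + t^2/4.
General solution: u = 11/32 + t^2/4 + C1*exp(-4*t) + C2*t*exp(-4*t).
Apply the initial conditions: u(0) = 11/32 + C1 = 2 and u'(0) = C2 - 4*C1 = 3. Solving gives C1 = 53/32, C2 = 77/8.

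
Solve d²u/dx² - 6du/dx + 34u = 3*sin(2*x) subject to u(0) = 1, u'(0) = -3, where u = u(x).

Characteristic equation r² - 6r + 34 = 0 has discriminant (-6)² - 4·(34) = -100 < 0, so r = 3 ± 5i.
Hence u_h = C1*cos(5*x)*exp(3*x) + C2*exp(3*x)*sin(5*x).
Try u_p = A*cos(2*x) + B*sin(2*x). Substituting and equating the coefficients of cos(2x) and sin(2x) gives A = 1/29, B = 5/58, so u_p = cos(2*x)/29 + 5*sin(2*x)/58.
General solution: u = cos(2*x)/29 + 5*sin(2*x)/58 + C1*cos(5*x)*exp(3*x) + C2*exp(3*x)*sin(5*x).
Apply the initial conditions: u(0) = 1/29 + C1 = 1 and u'(0) = 5/29 + 3*C1 + 5*C2 = -3. Solving gives C1 = 28/29, C2 = -176/145.

u = cos(2*x)/29 + 5*sin(2*x)/58 - 176*exp(3*x)*sin(5*x)/145 + 28*cos(5*x)*exp(3*x)/29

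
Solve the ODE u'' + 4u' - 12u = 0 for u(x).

Characteristic equation r² + 4r - 12 = 0 factors as (r + 6)(r - 2) = 0, so r = -6, 2.
Hence u_h = C1*exp(-6*x) + C2*exp(2*x).

u = C1*exp(-6*x) + C2*exp(2*x)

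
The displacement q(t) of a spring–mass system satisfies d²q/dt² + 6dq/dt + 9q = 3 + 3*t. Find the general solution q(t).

q = 1/9 + t/3 + C1*exp(-3*t) + C2*t*exp(-3*t)

Characteristic equation r² + 6r + 9 = 0 has discriminant (6)² - 4·(9) = 0, so r = -3 is a repeated root.
Hence q_h = (C1 + C2*t)*exp(-3*t).
For the particular solution try q_p = A0 + A1*t. Substituting and matching coefficients of each power of t gives A0 = 1/9, A1 = 1/3, so q_p = 1/9 + t/3.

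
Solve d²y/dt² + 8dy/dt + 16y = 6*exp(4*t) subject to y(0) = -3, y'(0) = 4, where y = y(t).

y = -99*exp(-4*t)/32 + 3*exp(4*t)/32 - 35*t*exp(-4*t)/4

Characteristic equation r² + 8r + 16 = 0 has discriminant (8)² - 4·(16) = 0, so r = -4 is a repeated root.
Hence y_h = (C1 + C2*t)*exp(-4*t).
Try y_p = A*exp(4*t). Substituting into the equation and dividing by exp(4*t) gives A = 3/32, so y_p = 3*exp(4*t)/32.
General solution: y = 3*exp(4*t)/32 + C1*exp(-4*t) + C2*t*exp(-4*t).
Apply the initial conditions: y(0) = 3/32 + C1 = -3 and y'(0) = 3/8 + C2 - 4*C1 = 4. Solving gives C1 = -99/32, C2 = -35/4.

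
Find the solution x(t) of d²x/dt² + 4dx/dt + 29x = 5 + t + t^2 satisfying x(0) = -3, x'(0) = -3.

Characteristic equation r² + 4r + 29 = 0 has discriminant (4)² - 4·(29) = -100 < 0, so r = -2 ± 5i.
Hence x_h = C1*cos(5*t)*exp(-2*t) + C2*exp(-2*t)*sin(5*t).
For the particular solution try x_p = A0 + A1*t + A2*t^2. Substituting and matching coefficients of each power of t gives A0 = 4063/24389, A1 = 21/841, A2 = 1/29, so x_p = 4063/24389 + t^2/29 + 21*t/841.
General solution: x = 4063/24389 + t^2/29 + 21*t/841 + C1*cos(5*t)*exp(-2*t) + C2*exp(-2*t)*sin(5*t).
Apply the initial conditions: x(0) = 4063/24389 + C1 = -3 and x'(0) = 21/841 - 2*C1 + 5*C2 = -3. Solving gives C1 = -77230/24389, C2 = -228236/121945.

x = 4063/24389 + t**2/29 + 21*t/841 - 228236*exp(-2*t)*sin(5*t)/121945 - 77230*cos(5*t)*exp(-2*t)/24389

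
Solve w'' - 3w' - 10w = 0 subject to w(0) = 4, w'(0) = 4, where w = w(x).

w = 12*exp(5*x)/7 + 16*exp(-2*x)/7

Characteristic equation r² - 3r - 10 = 0 factors as (r + 2)(r - 5) = 0, so r = -2, 5.
Hence w_h = C1*exp(-2*x) + C2*exp(5*x).
Apply the initial conditions: w(0) = C1 + C2 = 4 and w'(0) = -2*C1 + 5*C2 = 4. Solving gives C1 = 16/7, C2 = 12/7.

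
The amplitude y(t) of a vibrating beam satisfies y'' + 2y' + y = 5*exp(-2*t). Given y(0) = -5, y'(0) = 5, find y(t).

y = -10*exp(-t) + 5*exp(-2*t) + 5*t*exp(-t)

Characteristic equation r² + 2r + 1 = 0 has discriminant (2)² - 4·(1) = 0, so r = -1 is a repeated root.
Hence y_h = (C1 + C2*t)*exp(-t).
Try y_p = A*exp(-2*t). Substituting into the equation and dividing by exp(-2*t) gives A = 5, so y_p = 5*exp(-2*t).
General solution: y = 5*exp(-2*t) + C1*exp(-t) + C2*t*exp(-t).
Apply the initial conditions: y(0) = 5 + C1 = -5 and y'(0) = -10 + C2 - C1 = 5. Solving gives C1 = -10, C2 = 5.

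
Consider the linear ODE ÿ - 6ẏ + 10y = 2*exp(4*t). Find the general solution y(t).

y = C1*cos(t)*exp(3*t) + C2*exp(3*t)*sin(t) + exp(4*t)

Characteristic equation r² - 6r + 10 = 0 has discriminant (-6)² - 4·(10) = -4 < 0, so r = 3 ± i.
Hence y_h = C1*cos(t)*exp(3*t) + C2*exp(3*t)*sin(t).
Try y_p = A*exp(4*t). Substituting into the equation and dividing by exp(4*t) gives A = 1, so y_p = exp(4*t).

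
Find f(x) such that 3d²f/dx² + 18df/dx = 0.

Divide through by 3: f'' + 6f' = 0.
Characteristic equation r² + 6r = 0 factors as (r + 6)r = 0, so r = -6, 0.
Hence f_h = C1*exp(-6*x) + C2.

f = C2 + C1*exp(-6*x)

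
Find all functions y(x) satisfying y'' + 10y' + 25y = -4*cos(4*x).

Characteristic equation r² + 10r + 25 = 0 has discriminant (10)² - 4·(25) = 0, so r = -5 is a repeated root.
Hence y_h = (C1 + C2*x)*exp(-5*x).
Try y_p = A*cos(4*x) + B*sin(4*x). Substituting and equating the coefficients of cos(4x) and sin(4x) gives A = -36/1681, B = -160/1681, so y_p = -160*sin(4*x)/1681 - 36*cos(4*x)/1681.

y = -160*sin(4*x)/1681 - 36*cos(4*x)/1681 + C1*exp(-5*x) + C2*x*exp(-5*x)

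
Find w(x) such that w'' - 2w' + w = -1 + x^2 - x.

w = 3 + x**2 + 3*x + C1*exp(x) + C2*x*exp(x)

Characteristic equation r² - 2r + 1 = 0 has discriminant (-2)² - 4·(1) = 0, so r = 1 is a repeated root.
Hence w_h = (C1 + C2*x)*exp(x).
For the particular solution try w_p = A0 + A1*x + A2*x^2. Substituting and matching coefficients of each power of x gives A0 = 3, A1 = 3, A2 = 1, so w_p = 3 + x^2 + 3*x.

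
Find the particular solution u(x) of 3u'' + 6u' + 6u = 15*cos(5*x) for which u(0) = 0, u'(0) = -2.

Divide through by 3: u'' + 2u' + 2u = 5*cos(5*x).
Characteristic equation r² + 2r + 2 = 0 has discriminant (2)² - 4·(2) = -4 < 0, so r = -1 ± i.
Hence u_h = C1*cos(x)*exp(-x) + C2*exp(-x)*sin(x).
Try u_p = A*cos(5*x) + B*sin(5*x). Substituting and equating the coefficients of cos(5x) and sin(5x) gives A = -115/629, B = 50/629, so u_p = -115*cos(5*x)/629 + 50*sin(5*x)/629.
General solution: u = -115*cos(5*x)/629 + 50*sin(5*x)/629 + C1*cos(x)*exp(-x) + C2*exp(-x)*sin(x).
Apply the initial conditions: u(0) = -115/629 + C1 = 0 and u'(0) = 250/629 + C2 - C1 = -2. Solving gives C1 = 115/629, C2 = -1393/629.

u = -115*cos(5*x)/629 + 50*sin(5*x)/629 - 1393*exp(-x)*sin(x)/629 + 115*cos(x)*exp(-x)/629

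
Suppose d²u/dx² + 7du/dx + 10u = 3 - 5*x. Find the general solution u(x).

Characteristic equation r² + 7r + 10 = 0 factors as (r + 2)(r + 5) = 0, so r = -2, -5.
Hence u_h = C1*exp(-2*x) + C2*exp(-5*x).
For the particular solution try u_p = A0 + A1*x. Substituting and matching coefficients of each power of x gives A0 = 13/20, A1 = -1/2, so u_p = 13/20 - x/2.

u = 13/20 - x/2 + C1*exp(-2*x) + C2*exp(-5*x)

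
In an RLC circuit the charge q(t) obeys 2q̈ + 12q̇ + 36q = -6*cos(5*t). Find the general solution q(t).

q = -90*sin(5*t)/949 + 21*cos(5*t)/949 + C1*cos(3*t)*exp(-3*t) + C2*exp(-3*t)*sin(3*t)

Divide through by 2: q'' + 6q' + 18q = -3*cos(5*t).
Characteristic equation r² + 6r + 18 = 0 has discriminant (6)² - 4·(18) = -36 < 0, so r = -3 ± 3i.
Hence q_h = C1*cos(3*t)*exp(-3*t) + C2*exp(-3*t)*sin(3*t).
Try q_p = A*cos(5*t) + B*sin(5*t). Substituting and equating the coefficients of cos(5t) and sin(5t) gives A = 21/949, B = -90/949, so q_p = -90*sin(5*t)/949 + 21*cos(5*t)/949.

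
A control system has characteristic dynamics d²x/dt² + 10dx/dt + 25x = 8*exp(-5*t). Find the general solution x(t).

Characteristic equation r² + 10r + 25 = 0 has discriminant (10)² - 4·(25) = 0, so r = -5 is a repeated root.
Hence x_h = (C1 + C2*t)*exp(-5*t).
Since exp(-5*t) solves the homogeneous equation (r = -5 is a root of multiplicity 2), multiply the trial by t^2. Try x_p = A*t^2*exp(-5*t). Substituting into the equation and dividing by exp(-5*t) gives A = 4, so x_p = 4*t^2*exp(-5*t).

x = C1*exp(-5*t) + 4*t**2*exp(-5*t) + C2*t*exp(-5*t)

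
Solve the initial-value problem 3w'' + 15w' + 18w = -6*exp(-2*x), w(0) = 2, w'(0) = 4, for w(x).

w = -10*exp(-3*x) + 12*exp(-2*x) - 2*x*exp(-2*x)

Divide through by 3: w'' + 5w' + 6w = -2*exp(-2*x).
Characteristic equation r² + 5r + 6 = 0 factors as (r + 3)(r + 2) = 0, so r = -3, -2.
Hence w_h = C1*exp(-3*x) + C2*exp(-2*x).
Since exp(-2*x) solves the homogeneous equation (r = -2 is a root of multiplicity 1), multiply the trial by x. Try w_p = A*x*exp(-2*x). Substituting into the equation and dividing by exp(-2*x) gives A = -2, so w_p = -2*x*exp(-2*x).
General solution: w = C1*exp(-3*x) + C2*exp(-2*x) - 2*x*exp(-2*x).
Apply the initial conditions: w(0) = C1 + C2 = 2 and w'(0) = -2 - 3*C1 - 2*C2 = 4. Solving gives C1 = -10, C2 = 12.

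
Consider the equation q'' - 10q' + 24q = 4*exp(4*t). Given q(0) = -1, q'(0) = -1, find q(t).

q = -7*exp(4*t)/2 + 5*exp(6*t)/2 - 2*t*exp(4*t)

Characteristic equation r² - 10r + 24 = 0 factors as (r - 6)(r - 4) = 0, so r = 6, 4.
Hence q_h = C1*exp(6*t) + C2*exp(4*t).
Since exp(4*t) solves the homogeneous equation (r = 4 is a root of multiplicity 1), multiply the trial by t. Try q_p = A*t*exp(4*t). Substituting into the equation and dividing by exp(4*t) gives A = -2, so q_p = -2*t*exp(4*t).
General solution: q = C1*exp(6*t) + C2*exp(4*t) - 2*t*exp(4*t).
Apply the initial conditions: q(0) = C1 + C2 = -1 and q'(0) = -2 + 4*C2 + 6*C1 = -1. Solving gives C1 = 5/2, C2 = -7/2.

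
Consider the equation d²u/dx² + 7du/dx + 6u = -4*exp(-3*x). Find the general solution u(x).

u = 2*exp(-3*x)/3 + C1*exp(-6*x) + C2*exp(-x)

Characteristic equation r² + 7r + 6 = 0 factors as (r + 6)(r + 1) = 0, so r = -6, -1.
Hence u_h = C1*exp(-6*x) + C2*exp(-x).
Try u_p = A*exp(-3*x). Substituting into the equation and dividing by exp(-3*x) gives A = 2/3, so u_p = 2*exp(-3*x)/3.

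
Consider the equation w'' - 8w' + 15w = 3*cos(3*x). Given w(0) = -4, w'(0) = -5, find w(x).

Characteristic equation r² - 8r + 15 = 0 factors as (r - 5)(r - 3) = 0, so r = 5, 3.
Hence w_h = C1*exp(5*x) + C2*exp(3*x).
Try w_p = A*cos(3*x) + B*sin(3*x). Substituting and equating the coefficients of cos(3x) and sin(3x) gives A = 1/34, B = -2/17, so w_p = -2*sin(3*x)/17 + cos(3*x)/34.
General solution: w = -2*sin(3*x)/17 + cos(3*x)/34 + C1*exp(5*x) + C2*exp(3*x).
Apply the initial conditions: w(0) = 1/34 + C1 + C2 = -4 and w'(0) = -6/17 + 3*C2 + 5*C1 = -5. Solving gives C1 = 253/68, C2 = -31/4.

w = -31*exp(3*x)/4 - 2*sin(3*x)/17 + cos(3*x)/34 + 253*exp(5*x)/68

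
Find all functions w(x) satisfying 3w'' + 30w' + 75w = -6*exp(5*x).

w = -exp(5*x)/50 + C1*exp(-5*x) + C2*x*exp(-5*x)

Divide through by 3: w'' + 10w' + 25w = -2*exp(5*x).
Characteristic equation r² + 10r + 25 = 0 has discriminant (10)² - 4·(25) = 0, so r = -5 is a repeated root.
Hence w_h = (C1 + C2*x)*exp(-5*x).
Try w_p = A*exp(5*x). Substituting into the equation and dividing by exp(5*x) gives A = -1/50, so w_p = -exp(5*x)/50.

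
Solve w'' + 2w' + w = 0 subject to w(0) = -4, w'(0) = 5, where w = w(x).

Characteristic equation r² + 2r + 1 = 0 has discriminant (2)² - 4·(1) = 0, so r = -1 is a repeated root.
Hence w_h = (C1 + C2*x)*exp(-x).
Apply the initial conditions: w(0) = C1 = -4 and w'(0) = C2 - C1 = 5. Solving gives C1 = -4, C2 = 1.

w = -4*exp(-x) + x*exp(-x)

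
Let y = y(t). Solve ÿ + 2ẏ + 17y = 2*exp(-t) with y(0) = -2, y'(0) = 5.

Characteristic equation r² + 2r + 17 = 0 has discriminant (2)² - 4·(17) = -64 < 0, so r = -1 ± 4i.
Hence y_h = C1*cos(4*t)*exp(-t) + C2*exp(-t)*sin(4*t).
Try y_p = A*exp(-t). Substituting into the equation and dividing by exp(-t) gives A = 1/8, so y_p = exp(-t)/8.
General solution: y = exp(-t)/8 + C1*cos(4*t)*exp(-t) + C2*exp(-t)*sin(4*t).
Apply the initial conditions: y(0) = 1/8 + C1 = -2 and y'(0) = -1/8 - C1 + 4*C2 = 5. Solving gives C1 = -17/8, C2 = 3/4.

y = exp(-t)/8 - 17*cos(4*t)*exp(-t)/8 + 3*exp(-t)*sin(4*t)/4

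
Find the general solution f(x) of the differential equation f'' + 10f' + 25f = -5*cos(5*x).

f = -sin(5*x)/10 + C1*exp(-5*x) + C2*x*exp(-5*x)

Characteristic equation r² + 10r + 25 = 0 has discriminant (10)² - 4·(25) = 0, so r = -5 is a repeated root.
Hence f_h = (C1 + C2*x)*exp(-5*x).
Try f_p = A*cos(5*x) + B*sin(5*x). Substituting and equating the coefficients of cos(5x) and sin(5x) gives A = 0, B = -1/10, so f_p = -sin(5*x)/10.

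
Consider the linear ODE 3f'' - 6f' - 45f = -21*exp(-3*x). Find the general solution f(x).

Divide through by 3: f'' - 2f' - 15f = -7*exp(-3*x).
Characteristic equation r² - 2r - 15 = 0 factors as (r - 5)(r + 3) = 0, so r = 5, -3.
Hence f_h = C1*exp(5*x) + C2*exp(-3*x).
Since exp(-3*x) solves the homogeneous equation (r = -3 is a root of multiplicity 1), multiply the trial by x. Try f_p = A*x*exp(-3*x). Substituting into the equation and dividing by exp(-3*x) gives A = 7/8, so f_p = 7*x*exp(-3*x)/8.

f = C1*exp(5*x) + C2*exp(-3*x) + 7*x*exp(-3*x)/8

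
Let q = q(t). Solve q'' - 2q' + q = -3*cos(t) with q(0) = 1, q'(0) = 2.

Characteristic equation r² - 2r + 1 = 0 has discriminant (-2)² - 4·(1) = 0, so r = 1 is a repeated root.
Hence q_h = (C1 + C2*t)*exp(t).
Try q_p = A*cos(t) + B*sin(t). Substituting and equating the coefficients of cos(t) and sin(t) gives A = 0, B = 3/2, so q_p = 3*sin(t)/2.
General solution: q = 3*sin(t)/2 + C1*exp(t) + C2*t*exp(t).
Apply the initial conditions: q(0) = C1 = 1 and q'(0) = 3/2 + C1 + C2 = 2. Solving gives C1 = 1, C2 = -1/2.

q = 3*sin(t)/2 - t*exp(t)/2 + exp(t)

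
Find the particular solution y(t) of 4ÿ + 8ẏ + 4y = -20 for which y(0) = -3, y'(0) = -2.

Divide through by 4: y'' + 2y' + y = -5.
Characteristic equation r² + 2r + 1 = 0 has discriminant (2)² - 4·(1) = 0, so r = -1 is a repeated root.
Hence y_h = (C1 + C2*t)*exp(-t).
For the particular solution try y_p = A0. Substituting and matching coefficients of each power of t gives A0 = -5, so y_p = -5.
General solution: y = -5 + C1*exp(-t) + C2*t*exp(-t).
Apply the initial conditions: y(0) = -5 + C1 = -3 and y'(0) = C2 - C1 = -2. Solving gives C1 = 2, C2 = 0.

y = -5 + 2*exp(-t)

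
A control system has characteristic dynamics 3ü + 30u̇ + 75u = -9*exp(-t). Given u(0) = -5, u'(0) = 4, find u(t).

Divide through by 3: u'' + 10u' + 25u = -3*exp(-t).
Characteristic equation r² + 10r + 25 = 0 has discriminant (10)² - 4·(25) = 0, so r = -5 is a repeated root.
Hence u_h = (C1 + C2*t)*exp(-5*t).
Try u_p = A*exp(-t). Substituting into the equation and dividing by exp(-t) gives A = -3/16, so u_p = -3*exp(-t)/16.
General solution: u = -3*exp(-t)/16 + C1*exp(-5*t) + C2*t*exp(-5*t).
Apply the initial conditions: u(0) = -3/16 + C1 = -5 and u'(0) = 3/16 + C2 - 5*C1 = 4. Solving gives C1 = -77/16, C2 = -81/4.

u = -77*exp(-5*t)/16 - 3*exp(-t)/16 - 81*t*exp(-5*t)/4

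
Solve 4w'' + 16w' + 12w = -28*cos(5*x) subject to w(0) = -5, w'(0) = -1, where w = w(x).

w = -409*exp(-x)/52 - 35*sin(5*x)/221 + 77*cos(5*x)/442 + 183*exp(-3*x)/68

Divide through by 4: w'' + 4w' + 3w = -7*cos(5*x).
Characteristic equation r² + 4r + 3 = 0 factors as (r + 1)(r + 3) = 0, so r = -1, -3.
Hence w_h = C1*exp(-x) + C2*exp(-3*x).
Try w_p = A*cos(5*x) + B*sin(5*x). Substituting and equating the coefficients of cos(5x) and sin(5x) gives A = 77/442, B = -35/221, so w_p = -35*sin(5*x)/221 + 77*cos(5*x)/442.
General solution: w = -35*sin(5*x)/221 + 77*cos(5*x)/442 + C1*exp(-x) + C2*exp(-3*x).
Apply the initial conditions: w(0) = 77/442 + C1 + C2 = -5 and w'(0) = -175/221 - C1 - 3*C2 = -1. Solving gives C1 = -409/52, C2 = 183/68.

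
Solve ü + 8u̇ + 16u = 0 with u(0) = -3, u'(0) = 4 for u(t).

u = -3*exp(-4*t) - 8*t*exp(-4*t)

Characteristic equation r² + 8r + 16 = 0 has discriminant (8)² - 4·(16) = 0, so r = -4 is a repeated root.
Hence u_h = (C1 + C2*t)*exp(-4*t).
Apply the initial conditions: u(0) = C1 = -3 and u'(0) = C2 - 4*C1 = 4. Solving gives C1 = -3, C2 = -8.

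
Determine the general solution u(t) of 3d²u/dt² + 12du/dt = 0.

u = C2 + C1*exp(-4*t)

Divide through by 3: u'' + 4u' = 0.
Characteristic equation r² + 4r = 0 factors as (r + 4)r = 0, so r = -4, 0.
Hence u_h = C1*exp(-4*t) + C2.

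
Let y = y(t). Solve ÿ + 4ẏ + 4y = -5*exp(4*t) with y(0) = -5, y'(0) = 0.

y = -175*exp(-2*t)/36 - 5*exp(4*t)/36 - 55*t*exp(-2*t)/6

Characteristic equation r² + 4r + 4 = 0 has discriminant (4)² - 4·(4) = 0, so r = -2 is a repeated root.
Hence y_h = (C1 + C2*t)*exp(-2*t).
Try y_p = A*exp(4*t). Substituting into the equation and dividing by exp(4*t) gives A = -5/36, so y_p = -5*exp(4*t)/36.
General solution: y = -5*exp(4*t)/36 + C1*exp(-2*t) + C2*t*exp(-2*t).
Apply the initial conditions: y(0) = -5/36 + C1 = -5 and y'(0) = -5/9 + C2 - 2*C1 = 0. Solving gives C1 = -175/36, C2 = -55/6.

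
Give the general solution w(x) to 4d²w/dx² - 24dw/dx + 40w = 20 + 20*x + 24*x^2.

Divide through by 4: w'' - 6w' + 10w = 5 + 5*x + 6*x^2.
Characteristic equation r² - 6r + 10 = 0 has discriminant (-6)² - 4·(10) = -4 < 0, so r = 3 ± i.
Hence w_h = C1*cos(x)*exp(3*x) + C2*exp(3*x)*sin(x).
For the particular solution try w_p = A0 + A1*x + A2*x^2. Substituting and matching coefficients of each power of x gives A0 = 139/125, A1 = 61/50, A2 = 3/5, so w_p = 139/125 + 3*x^2/5 + 61*x/50.

w = 139/125 + 3*x**2/5 + 61*x/50 + C1*cos(x)*exp(3*x) + C2*exp(3*x)*sin(x)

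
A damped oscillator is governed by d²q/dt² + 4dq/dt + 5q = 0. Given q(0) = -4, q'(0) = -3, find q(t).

q = -11*exp(-2*t)*sin(t) - 4*cos(t)*exp(-2*t)

Characteristic equation r² + 4r + 5 = 0 has discriminant (4)² - 4·(5) = -4 < 0, so r = -2 ± i.
Hence q_h = C1*cos(t)*exp(-2*t) + C2*exp(-2*t)*sin(t).
Apply the initial conditions: q(0) = C1 = -4 and q'(0) = C2 - 2*C1 = -3. Solving gives C1 = -4, C2 = -11.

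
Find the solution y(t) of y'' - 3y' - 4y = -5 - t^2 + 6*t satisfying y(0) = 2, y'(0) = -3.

Characteristic equation r² - 3r - 4 = 0 factors as (r + 1)(r - 4) = 0, so r = -1, 4.
Hence y_h = C1*exp(-t) + C2*exp(4*t).
For the particular solution try y_p = A0 + A1*t + A2*t^2. Substituting and matching coefficients of each power of t gives A0 = 89/32, A1 = -15/8, A2 = 1/4, so y_p = 89/32 - 15*t/8 + t^2/4.
General solution: y = 89/32 - 15*t/8 + t^2/4 + C1*exp(-t) + C2*exp(4*t).
Apply the initial conditions: y(0) = 89/32 + C1 + C2 = 2 and y'(0) = -15/8 - C1 + 4*C2 = -3. Solving gives C1 = -2/5, C2 = -61/160.

y = 89/32 - 61*exp(4*t)/160 - 15*t/8 - 2*exp(-t)/5 + t**2/4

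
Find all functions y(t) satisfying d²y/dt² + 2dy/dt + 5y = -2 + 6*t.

Characteristic equation r² + 2r + 5 = 0 has discriminant (2)² - 4·(5) = -16 < 0, so r = -1 ± 2i.
Hence y_h = C1*cos(2*t)*exp(-t) + C2*exp(-t)*sin(2*t).
For the particular solution try y_p = A0 + A1*t. Substituting and matching coefficients of each power of t gives A0 = -22/25, A1 = 6/5, so y_p = -22/25 + 6*t/5.

y = -22/25 + 6*t/5 + C1*cos(2*t)*exp(-t) + C2*exp(-t)*sin(2*t)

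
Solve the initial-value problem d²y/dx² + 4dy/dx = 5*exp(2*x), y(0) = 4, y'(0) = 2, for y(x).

y = 31/8 - 7*exp(-4*x)/24 + 5*exp(2*x)/12

Characteristic equation r² + 4r = 0 factors as (r + 4)r = 0, so r = -4, 0.
Hence y_h = C1*exp(-4*x) + C2.
Try y_p = A*exp(2*x). Substituting into the equation and dividing by exp(2*x) gives A = 5/12, so y_p = 5*exp(2*x)/12.
General solution: y = C2 + 5*exp(2*x)/12 + C1*exp(-4*x).
Apply the initial conditions: y(0) = 5/12 + C1 + C2 = 4 and y'(0) = 5/6 - 4*C1 = 2. Solving gives C1 = -7/24, C2 = 31/8.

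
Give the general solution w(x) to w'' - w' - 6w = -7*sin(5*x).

w = -35*cos(5*x)/986 + 217*sin(5*x)/986 + C1*exp(3*x) + C2*exp(-2*x)

Characteristic equation r² - r - 6 = 0 factors as (r - 3)(r + 2) = 0, so r = 3, -2.
Hence w_h = C1*exp(3*x) + C2*exp(-2*x).
Try w_p = A*cos(5*x) + B*sin(5*x). Substituting and equating the coefficients of cos(5x) and sin(5x) gives A = -35/986, B = 217/986, so w_p = -35*cos(5*x)/986 + 217*sin(5*x)/986.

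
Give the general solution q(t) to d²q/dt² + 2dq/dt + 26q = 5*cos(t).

Characteristic equation r² + 2r + 26 = 0 has discriminant (2)² - 4·(26) = -100 < 0, so r = -1 ± 5i.
Hence q_h = C1*cos(5*t)*exp(-t) + C2*exp(-t)*sin(5*t).
Try q_p = A*cos(t) + B*sin(t). Substituting and equating the coefficients of cos(t) and sin(t) gives A = 125/629, B = 10/629, so q_p = 10*sin(t)/629 + 125*cos(t)/629.

q = 10*sin(t)/629 + 125*cos(t)/629 + C1*cos(5*t)*exp(-t) + C2*exp(-t)*sin(5*t)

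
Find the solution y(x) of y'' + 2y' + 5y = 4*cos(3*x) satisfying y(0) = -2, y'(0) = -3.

Characteristic equation r² + 2r + 5 = 0 has discriminant (2)² - 4·(5) = -16 < 0, so r = -1 ± 2i.
Hence y_h = C1*cos(2*x)*exp(-x) + C2*exp(-x)*sin(2*x).
Try y_p = A*cos(3*x) + B*sin(3*x). Substituting and equating the coefficients of cos(3x) and sin(3x) gives A = -4/13, B = 6/13, so y_p = -4*cos(3*x)/13 + 6*sin(3*x)/13.
General solution: y = -4*cos(3*x)/13 + 6*sin(3*x)/13 + C1*cos(2*x)*exp(-x) + C2*exp(-x)*sin(2*x).
Apply the initial conditions: y(0) = -4/13 + C1 = -2 and y'(0) = 18/13 - C1 + 2*C2 = -3. Solving gives C1 = -22/13, C2 = -79/26.

y = -4*cos(3*x)/13 + 6*sin(3*x)/13 - 79*exp(-x)*sin(2*x)/26 - 22*cos(2*x)*exp(-x)/13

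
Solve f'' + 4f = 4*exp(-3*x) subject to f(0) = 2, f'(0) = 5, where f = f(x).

f = 4*exp(-3*x)/13 + 22*cos(2*x)/13 + 77*sin(2*x)/26

Characteristic equation r² + 4 = 0 has discriminant (0)² - 4·(4) = -16 < 0, so r = ± 2i.
Hence f_h = C1*cos(2*x) + C2*sin(2*x).
Try f_p = A*exp(-3*x). Substituting into the equation and dividing by exp(-3*x) gives A = 4/13, so f_p = 4*exp(-3*x)/13.
General solution: f = 4*exp(-3*x)/13 + C1*cos(2*x) + C2*sin(2*x).
Apply the initial conditions: f(0) = 4/13 + C1 = 2 and f'(0) = -12/13 + 2*C2 = 5. Solving gives C1 = 22/13, C2 = 77/26.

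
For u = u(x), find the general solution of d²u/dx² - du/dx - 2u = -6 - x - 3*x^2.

u = 5 - x + 3*x**2/2 + C1*exp(-x) + C2*exp(2*x)

Characteristic equation r² - r - 2 = 0 factors as (r + 1)(r - 2) = 0, so r = -1, 2.
Hence u_h = C1*exp(-x) + C2*exp(2*x).
For the particular solution try u_p = A0 + A1*x + A2*x^2. Substituting and matching coefficients of each power of x gives A0 = 5, A1 = -1, A2 = 3/2, so u_p = 5 - x + 3*x^2/2.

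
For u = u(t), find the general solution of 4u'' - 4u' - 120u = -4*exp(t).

Divide through by 4: u'' - u' - 30u = -exp(t).
Characteristic equation r² - r - 30 = 0 factors as (r + 5)(r - 6) = 0, so r = -5, 6.
Hence u_h = C1*exp(-5*t) + C2*exp(6*t).
Try u_p = A*exp(t). Substituting into the equation and dividing by exp(t) gives A = 1/30, so u_p = exp(t)/30.

u = exp(t)/30 + C1*exp(-5*t) + C2*exp(6*t)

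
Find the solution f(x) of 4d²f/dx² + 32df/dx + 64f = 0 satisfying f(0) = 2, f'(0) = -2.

f = 2*exp(-4*x) + 6*x*exp(-4*x)

Divide through by 4: f'' + 8f' + 16f = 0.
Characteristic equation r² + 8r + 16 = 0 has discriminant (8)² - 4·(16) = 0, so r = -4 is a repeated root.
Hence f_h = (C1 + C2*x)*exp(-4*x).
Apply the initial conditions: f(0) = C1 = 2 and f'(0) = C2 - 4*C1 = -2. Solving gives C1 = 2, C2 = 6.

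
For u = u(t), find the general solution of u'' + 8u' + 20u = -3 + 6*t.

Characteristic equation r² + 8r + 20 = 0 has discriminant (8)² - 4·(20) = -16 < 0, so r = -4 ± 2i.
Hence u_h = C1*cos(2*t)*exp(-4*t) + C2*exp(-4*t)*sin(2*t).
For the particular solution try u_p = A0 + A1*t. Substituting and matching coefficients of each power of t gives A0 = -27/100, A1 = 3/10, so u_p = -27/100 + 3*t/10.

u = -27/100 + 3*t/10 + C1*cos(2*t)*exp(-4*t) + C2*exp(-4*t)*sin(2*t)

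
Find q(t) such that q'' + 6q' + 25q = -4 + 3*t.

q = -118/625 + 3*t/25 + C1*cos(4*t)*exp(-3*t) + C2*exp(-3*t)*sin(4*t)

Characteristic equation r² + 6r + 25 = 0 has discriminant (6)² - 4·(25) = -64 < 0, so r = -3 ± 4i.
Hence q_h = C1*cos(4*t)*exp(-3*t) + C2*exp(-3*t)*sin(4*t).
For the particular solution try q_p = A0 + A1*t. Substituting and matching coefficients of each power of t gives A0 = -118/625, A1 = 3/25, so q_p = -118/625 + 3*t/25.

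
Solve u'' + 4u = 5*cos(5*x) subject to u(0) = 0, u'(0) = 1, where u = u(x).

Characteristic equation r² + 4 = 0 has discriminant (0)² - 4·(4) = -16 < 0, so r = ± 2i.
Hence u_h = C1*cos(2*x) + C2*sin(2*x).
Try u_p = A*cos(5*x) + B*sin(5*x). Substituting and equating the coefficients of cos(5x) and sin(5x) gives A = -5/21, B = 0, so u_p = -5*cos(5*x)/21.
General solution: u = -5*cos(5*x)/21 + C1*cos(2*x) + C2*sin(2*x).
Apply the initial conditions: u(0) = -5/21 + C1 = 0 and u'(0) = 2*C2 = 1. Solving gives C1 = 5/21, C2 = 1/2.

u = sin(2*x)/2 - 5*cos(5*x)/21 + 5*cos(2*x)/21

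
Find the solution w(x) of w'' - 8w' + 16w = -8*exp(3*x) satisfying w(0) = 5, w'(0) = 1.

Characteristic equation r² - 8r + 16 = 0 has discriminant (-8)² - 4·(16) = 0, so r = 4 is a repeated root.
Hence w_h = (C1 + C2*x)*exp(4*x).
Try w_p = A*exp(3*x). Substituting into the equation and dividing by exp(3*x) gives A = -8, so w_p = -8*exp(3*x).
General solution: w = -8*exp(3*x) + C1*exp(4*x) + C2*x*exp(4*x).
Apply the initial conditions: w(0) = -8 + C1 = 5 and w'(0) = -24 + C2 + 4*C1 = 1. Solving gives C1 = 13, C2 = -27.

w = -8*exp(3*x) + 13*exp(4*x) - 27*x*exp(4*x)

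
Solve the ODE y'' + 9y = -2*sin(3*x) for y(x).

Characteristic equation r² + 9 = 0 has discriminant (0)² - 4·(9) = -36 < 0, so r = ± 3i.
Hence y_h = C1*cos(3*x) + C2*sin(3*x).
Since ±3i are characteristic roots, multiply the trial by x. Try y_p = x*(A*cos(3*x) + B*sin(3*x)). Substituting and equating the coefficients of cos(3x) and sin(3x) gives A = 1/3, B = 0, so y_p = x*cos(3*x)/3.

y = C1*cos(3*x) + C2*sin(3*x) + x*cos(3*x)/3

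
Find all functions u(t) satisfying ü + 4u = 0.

Characteristic equation r² + 4 = 0 has discriminant (0)² - 4·(4) = -16 < 0, so r = ± 2i.
Hence u_h = C1*cos(2*t) + C2*sin(2*t).

u = C1*cos(2*t) + C2*sin(2*t)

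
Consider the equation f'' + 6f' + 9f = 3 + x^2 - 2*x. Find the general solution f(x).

f = 5/9 - 10*x/27 + x**2/9 + C1*exp(-3*x) + C2*x*exp(-3*x)

Characteristic equation r² + 6r + 9 = 0 has discriminant (6)² - 4·(9) = 0, so r = -3 is a repeated root.
Hence f_h = (C1 + C2*x)*exp(-3*x).
For the particular solution try f_p = A0 + A1*x + A2*x^2. Substituting and matching coefficients of each power of x gives A0 = 5/9, A1 = -10/27, A2 = 1/9, so f_p = 5/9 - 10*x/27 + x^2/9.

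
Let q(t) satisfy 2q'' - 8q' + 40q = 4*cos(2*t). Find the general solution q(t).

Divide through by 2: q'' - 4q' + 20q = 2*cos(2*t).
Characteristic equation r² - 4r + 20 = 0 has discriminant (-4)² - 4·(20) = -64 < 0, so r = 2 ± 4i.
Hence q_h = C1*cos(4*t)*exp(2*t) + C2*exp(2*t)*sin(4*t).
Try q_p = A*cos(2*t) + B*sin(2*t). Substituting and equating the coefficients of cos(2t) and sin(2t) gives A = 1/10, B = -1/20, so q_p = -sin(2*t)/20 + cos(2*t)/10.

q = -sin(2*t)/20 + cos(2*t)/10 + C1*cos(4*t)*exp(2*t) + C2*exp(2*t)*sin(4*t)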